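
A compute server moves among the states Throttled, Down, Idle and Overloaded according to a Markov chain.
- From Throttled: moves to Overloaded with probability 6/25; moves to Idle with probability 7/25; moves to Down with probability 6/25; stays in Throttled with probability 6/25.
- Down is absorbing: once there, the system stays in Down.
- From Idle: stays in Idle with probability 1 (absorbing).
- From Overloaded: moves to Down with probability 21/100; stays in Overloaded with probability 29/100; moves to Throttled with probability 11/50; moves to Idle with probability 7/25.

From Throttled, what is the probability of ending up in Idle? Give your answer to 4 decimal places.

0.5464

Let h(s) be the probability of absorption at Idle starting from transient state s. Then h(Idle) = 1 and h(Down) = 0. By first-step analysis:
h(Throttled) = 0.24·h(Throttled) + 0.24·0 + 0.28·1 + 0.24·h(Overloaded)
h(Overloaded) = 0.22·h(Throttled) + 0.21·0 + 0.28·1 + 0.29·h(Overloaded)
Solving: h(Throttled) = 0.5464, h(Overloaded) = 0.5637.
Starting from Throttled, the probability is 0.5464.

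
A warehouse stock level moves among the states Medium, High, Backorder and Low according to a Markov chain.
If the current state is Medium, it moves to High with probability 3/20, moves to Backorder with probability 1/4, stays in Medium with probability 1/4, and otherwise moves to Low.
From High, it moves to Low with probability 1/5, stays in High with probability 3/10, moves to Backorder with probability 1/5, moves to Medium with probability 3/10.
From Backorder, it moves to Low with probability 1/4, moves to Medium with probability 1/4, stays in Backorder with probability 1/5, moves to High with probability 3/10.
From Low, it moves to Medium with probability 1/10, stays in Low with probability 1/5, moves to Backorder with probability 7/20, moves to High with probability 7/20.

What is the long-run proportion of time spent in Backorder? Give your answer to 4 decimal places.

Let the stationary distribution be π with π = πP and π_1 + π_2 + π_3 + π_4 = 1.
π_1 = 0.25·π_1 + 0.3·π_2 + 0.25·π_3 + 0.1·π_4
π_2 = 0.15·π_1 + 0.3·π_2 + 0.3·π_3 + 0.35·π_4
π_3 = 0.25·π_1 + 0.2·π_2 + 0.2·π_3 + 0.35·π_4
Solving with the normalization constraint gives π = (0.2269, 0.2783, 0.2483, 0.2465).
So the stationary probability of Backorder is 0.2483.

0.2483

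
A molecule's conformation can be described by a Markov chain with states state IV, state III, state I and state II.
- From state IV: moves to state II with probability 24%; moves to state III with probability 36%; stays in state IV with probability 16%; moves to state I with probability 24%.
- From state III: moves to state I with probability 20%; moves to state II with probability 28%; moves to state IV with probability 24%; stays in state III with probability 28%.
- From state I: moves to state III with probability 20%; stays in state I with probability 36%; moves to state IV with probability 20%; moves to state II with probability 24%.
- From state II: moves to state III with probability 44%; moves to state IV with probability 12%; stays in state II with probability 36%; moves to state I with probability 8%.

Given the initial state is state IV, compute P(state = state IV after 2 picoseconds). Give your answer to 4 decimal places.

0.1888

Propagate the distribution vector 2 picoseconds from state IV.
After 0 picoseconds: (1.0000, 0.0000, 0.0000, 0.0000)
After 1 picosecond: (0.1600, 0.3600, 0.2400, 0.2400)
After 2 picoseconds: (0.1888, 0.3120, 0.2160, 0.2832)
P(in state IV after 2 picoseconds) = 0.1888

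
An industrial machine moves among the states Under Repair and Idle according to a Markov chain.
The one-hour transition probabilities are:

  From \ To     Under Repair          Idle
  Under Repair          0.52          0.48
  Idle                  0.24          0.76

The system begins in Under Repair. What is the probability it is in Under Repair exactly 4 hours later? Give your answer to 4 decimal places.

0.3374

Propagate the distribution vector 4 hours from Under Repair.
After 0 hours: (1.0000, 0.0000)
After 1 hour: (0.5200, 0.4800)
After 2 hours: (0.3856, 0.6144)
After 3 hours: (0.3480, 0.6520)
After 4 hours: (0.3374, 0.6626)
P(in Under Repair after 4 hours) = 0.3374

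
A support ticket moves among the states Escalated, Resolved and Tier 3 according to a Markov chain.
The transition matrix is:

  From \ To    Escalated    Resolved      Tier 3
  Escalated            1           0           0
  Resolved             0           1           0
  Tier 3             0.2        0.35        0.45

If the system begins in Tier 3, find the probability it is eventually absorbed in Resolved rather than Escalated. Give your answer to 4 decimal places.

Let h(s) be the probability of absorption at Resolved starting from transient state s. Then h(Resolved) = 1 and h(Escalated) = 0. By first-step analysis:
h(Tier 3) = 0.2·0 + 0.35·1 + 0.45·h(Tier 3)
Solving: h(Tier 3) = 0.6364.
Starting from Tier 3, the probability is 0.6364.

0.6364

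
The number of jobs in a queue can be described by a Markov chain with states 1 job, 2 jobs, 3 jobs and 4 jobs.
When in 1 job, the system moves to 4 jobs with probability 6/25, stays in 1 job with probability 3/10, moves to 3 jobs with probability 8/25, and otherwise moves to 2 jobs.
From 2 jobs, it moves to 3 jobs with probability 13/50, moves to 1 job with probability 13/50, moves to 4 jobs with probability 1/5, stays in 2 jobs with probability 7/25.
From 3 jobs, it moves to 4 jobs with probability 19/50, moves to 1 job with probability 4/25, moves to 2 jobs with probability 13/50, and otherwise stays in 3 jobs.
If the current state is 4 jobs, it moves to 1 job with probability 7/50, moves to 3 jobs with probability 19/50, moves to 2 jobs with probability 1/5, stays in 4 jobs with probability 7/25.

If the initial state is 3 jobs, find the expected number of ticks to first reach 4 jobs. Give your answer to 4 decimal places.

3.2571

Let t(s) be the expected number of ticks to first reach 4 jobs from state s, with t(4 jobs) = 0. Conditioning on the first tick:
t(1 job) = 1 + 0.3·t(1 job) + 0.14·t(2 jobs) + 0.32·t(3 jobs)
t(2 jobs) = 1 + 0.26·t(1 job) + 0.28·t(2 jobs) + 0.26·t(3 jobs)
t(3 jobs) = 1 + 0.16·t(1 job) + 0.26·t(2 jobs) + 0.2·t(3 jobs)
Solving: t(1 job) = 3.6976, t(2 jobs) = 3.9003, t(3 jobs) = 3.2571.
Expected ticks from 3 jobs to 4 jobs: 3.2571.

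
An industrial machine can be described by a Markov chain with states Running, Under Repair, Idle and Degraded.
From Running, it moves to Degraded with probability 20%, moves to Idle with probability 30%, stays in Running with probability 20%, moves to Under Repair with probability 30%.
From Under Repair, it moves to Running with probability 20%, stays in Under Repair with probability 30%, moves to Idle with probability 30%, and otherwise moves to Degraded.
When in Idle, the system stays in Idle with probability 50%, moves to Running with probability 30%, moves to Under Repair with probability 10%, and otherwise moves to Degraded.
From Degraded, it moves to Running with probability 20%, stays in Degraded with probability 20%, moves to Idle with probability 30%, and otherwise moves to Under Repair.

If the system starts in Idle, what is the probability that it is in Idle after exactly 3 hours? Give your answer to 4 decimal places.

0.3800

Propagate the distribution vector 3 hours from Idle.
After 0 hours: (0.0000, 0.0000, 1.0000, 0.0000)
After 1 hour: (0.3000, 0.1000, 0.5000, 0.1000)
After 2 hours: (0.2500, 0.2000, 0.4000, 0.1500)
After 3 hours: (0.2400, 0.2200, 0.3800, 0.1600)
P(in Idle after 3 hours) = 0.3800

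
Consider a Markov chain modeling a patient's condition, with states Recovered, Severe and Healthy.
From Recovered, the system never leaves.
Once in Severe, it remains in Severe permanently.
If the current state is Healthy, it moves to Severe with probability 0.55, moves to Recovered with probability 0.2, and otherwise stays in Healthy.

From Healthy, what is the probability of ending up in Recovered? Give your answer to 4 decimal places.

Let h(s) be the probability of absorption at Recovered starting from transient state s. Then h(Recovered) = 1 and h(Severe) = 0. By first-step analysis:
h(Healthy) = 0.2·1 + 0.55·0 + 0.25·h(Healthy)
Solving: h(Healthy) = 0.2667.
Starting from Healthy, the probability is 0.2667.

0.2667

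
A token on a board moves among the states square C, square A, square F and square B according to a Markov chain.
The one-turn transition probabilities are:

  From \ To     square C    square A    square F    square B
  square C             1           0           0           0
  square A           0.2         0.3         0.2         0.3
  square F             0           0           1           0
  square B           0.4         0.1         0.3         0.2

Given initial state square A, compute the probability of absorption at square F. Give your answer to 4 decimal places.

0.4717

Let h(s) be the probability of absorption at square F starting from transient state s. Then h(square F) = 1 and h(square C) = 0. By first-step analysis:
h(square A) = 0.2·0 + 0.3·h(square A) + 0.2·1 + 0.3·h(square B)
h(square B) = 0.4·0 + 0.1·h(square A) + 0.3·1 + 0.2·h(square B)
Solving: h(square A) = 0.4717, h(square B) = 0.4340.
Starting from square A, the probability is 0.4717.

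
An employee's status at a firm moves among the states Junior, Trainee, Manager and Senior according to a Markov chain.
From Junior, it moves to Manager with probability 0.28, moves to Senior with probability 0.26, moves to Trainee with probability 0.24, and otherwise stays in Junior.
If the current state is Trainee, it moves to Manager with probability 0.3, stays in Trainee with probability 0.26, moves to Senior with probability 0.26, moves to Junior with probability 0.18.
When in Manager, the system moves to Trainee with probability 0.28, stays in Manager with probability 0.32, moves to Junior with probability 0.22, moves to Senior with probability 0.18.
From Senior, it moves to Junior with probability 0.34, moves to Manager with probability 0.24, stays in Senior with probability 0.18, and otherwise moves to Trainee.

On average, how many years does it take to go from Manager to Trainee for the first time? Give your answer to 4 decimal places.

3.8130

Let t(s) be the expected number of years to first reach Trainee from state s, with t(Trainee) = 0. Conditioning on the first year:
t(Junior) = 1 + 0.22·t(Junior) + 0.28·t(Manager) + 0.26·t(Senior)
t(Manager) = 1 + 0.22·t(Junior) + 0.32·t(Manager) + 0.18·t(Senior)
t(Senior) = 1 + 0.34·t(Junior) + 0.24·t(Manager) + 0.18·t(Senior)
Solving: t(Junior) = 3.9793, t(Manager) = 3.8130, t(Senior) = 3.9855.
Expected years from Manager to Trainee: 3.8130.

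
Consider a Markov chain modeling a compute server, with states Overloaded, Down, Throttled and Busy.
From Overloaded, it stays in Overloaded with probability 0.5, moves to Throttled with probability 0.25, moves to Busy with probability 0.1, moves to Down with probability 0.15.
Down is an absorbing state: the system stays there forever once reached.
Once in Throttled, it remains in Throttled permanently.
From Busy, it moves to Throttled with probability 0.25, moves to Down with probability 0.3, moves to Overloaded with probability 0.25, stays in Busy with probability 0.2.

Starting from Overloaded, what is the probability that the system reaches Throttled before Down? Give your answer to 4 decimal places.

0.6000

Let h(s) be the probability of absorption at Throttled starting from transient state s. Then h(Throttled) = 1 and h(Down) = 0. By first-step analysis:
h(Overloaded) = 0.5·h(Overloaded) + 0.15·0 + 0.25·1 + 0.1·h(Busy)
h(Busy) = 0.25·h(Overloaded) + 0.3·0 + 0.25·1 + 0.2·h(Busy)
Solving: h(Overloaded) = 0.6000, h(Busy) = 0.5000.
Starting from Overloaded, the probability is 0.6000.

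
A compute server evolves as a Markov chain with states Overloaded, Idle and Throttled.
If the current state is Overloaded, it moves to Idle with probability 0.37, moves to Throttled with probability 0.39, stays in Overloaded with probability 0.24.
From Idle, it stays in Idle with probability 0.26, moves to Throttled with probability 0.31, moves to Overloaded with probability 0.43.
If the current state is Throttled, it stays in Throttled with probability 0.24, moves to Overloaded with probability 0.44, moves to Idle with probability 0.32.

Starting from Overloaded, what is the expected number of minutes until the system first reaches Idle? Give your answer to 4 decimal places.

Let t(s) be the expected number of minutes to first reach Idle from state s, with t(Idle) = 0. Conditioning on the first minute:
t(Overloaded) = 1 + 0.24·t(Overloaded) + 0.39·t(Throttled)
t(Throttled) = 1 + 0.44·t(Overloaded) + 0.24·t(Throttled)
Solving: t(Overloaded) = 2.8325, t(Throttled) = 2.9557.
Expected minutes from Overloaded to Idle: 2.8325.

2.8325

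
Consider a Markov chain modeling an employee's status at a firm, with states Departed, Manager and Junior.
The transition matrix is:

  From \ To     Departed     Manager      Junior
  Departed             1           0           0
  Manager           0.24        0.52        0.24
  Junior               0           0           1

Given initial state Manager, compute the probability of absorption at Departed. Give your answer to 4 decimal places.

Let h(s) be the probability of absorption at Departed starting from transient state s. Then h(Departed) = 1 and h(Junior) = 0. By first-step analysis:
h(Manager) = 0.24·1 + 0.52·h(Manager) + 0.24·0
Solving: h(Manager) = 0.5000.
Starting from Manager, the probability is 0.5000.

0.5000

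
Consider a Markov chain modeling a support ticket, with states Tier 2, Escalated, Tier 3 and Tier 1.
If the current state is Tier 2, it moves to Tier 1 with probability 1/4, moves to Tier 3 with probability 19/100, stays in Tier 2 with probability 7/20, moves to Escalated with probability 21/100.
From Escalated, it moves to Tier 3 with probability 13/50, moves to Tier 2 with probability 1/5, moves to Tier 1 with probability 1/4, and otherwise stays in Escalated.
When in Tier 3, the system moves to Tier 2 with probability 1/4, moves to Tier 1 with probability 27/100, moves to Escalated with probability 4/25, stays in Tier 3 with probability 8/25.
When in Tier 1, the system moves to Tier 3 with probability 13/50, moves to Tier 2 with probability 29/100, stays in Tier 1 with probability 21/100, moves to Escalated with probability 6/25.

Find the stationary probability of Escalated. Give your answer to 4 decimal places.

Let the stationary distribution be π with π = πP and π_1 + π_2 + π_3 + π_4 = 1.
π_1 = 0.35·π_1 + 0.2·π_2 + 0.25·π_3 + 0.29·π_4
π_2 = 0.21·π_1 + 0.29·π_2 + 0.16·π_3 + 0.24·π_4
π_3 = 0.19·π_1 + 0.26·π_2 + 0.32·π_3 + 0.26·π_4
Solving with the normalization constraint gives π = (0.2763, 0.2223, 0.2560, 0.2453).
So the stationary probability of Escalated is 0.2223.

0.2223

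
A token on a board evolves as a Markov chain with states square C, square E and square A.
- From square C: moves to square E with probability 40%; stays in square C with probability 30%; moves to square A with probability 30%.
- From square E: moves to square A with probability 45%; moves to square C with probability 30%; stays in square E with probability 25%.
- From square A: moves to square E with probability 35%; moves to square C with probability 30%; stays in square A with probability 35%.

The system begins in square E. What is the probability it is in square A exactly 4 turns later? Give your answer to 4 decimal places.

Propagate the distribution vector 4 turns from square E.
After 0 turns: (0.0000, 1.0000, 0.0000)
After 1 turn: (0.3000, 0.2500, 0.4500)
After 2 turns: (0.3000, 0.3400, 0.3600)
After 3 turns: (0.3000, 0.3310, 0.3690)
After 4 turns: (0.3000, 0.3319, 0.3681)
P(in square A after 4 turns) = 0.3681

0.3681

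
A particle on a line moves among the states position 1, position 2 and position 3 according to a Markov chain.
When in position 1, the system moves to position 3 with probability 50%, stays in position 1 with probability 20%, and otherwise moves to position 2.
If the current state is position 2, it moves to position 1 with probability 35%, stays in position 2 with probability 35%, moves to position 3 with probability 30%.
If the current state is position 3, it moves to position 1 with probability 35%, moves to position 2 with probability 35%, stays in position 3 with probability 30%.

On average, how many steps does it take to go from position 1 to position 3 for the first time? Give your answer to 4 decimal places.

Let t(s) be the expected number of steps to first reach position 3 from state s, with t(position 3) = 0. Conditioning on the first step:
t(position 1) = 1 + 0.2·t(position 1) + 0.3·t(position 2)
t(position 2) = 1 + 0.35·t(position 1) + 0.35·t(position 2)
Solving: t(position 1) = 2.2892, t(position 2) = 2.7711.
Expected steps from position 1 to position 3: 2.2892.

2.2892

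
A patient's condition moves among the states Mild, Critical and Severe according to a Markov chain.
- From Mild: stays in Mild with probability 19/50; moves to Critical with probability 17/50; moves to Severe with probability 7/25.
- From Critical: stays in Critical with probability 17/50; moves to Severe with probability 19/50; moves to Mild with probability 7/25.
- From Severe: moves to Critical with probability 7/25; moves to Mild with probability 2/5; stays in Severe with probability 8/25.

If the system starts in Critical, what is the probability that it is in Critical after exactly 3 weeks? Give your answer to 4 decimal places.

Propagate the distribution vector 3 weeks from Critical.
After 0 weeks: (0.0000, 1.0000, 0.0000)
After 1 week: (0.2800, 0.3400, 0.3800)
After 2 weeks: (0.3536, 0.3172, 0.3292)
After 3 weeks: (0.3549, 0.3202, 0.3249)
P(in Critical after 3 weeks) = 0.3202

0.3202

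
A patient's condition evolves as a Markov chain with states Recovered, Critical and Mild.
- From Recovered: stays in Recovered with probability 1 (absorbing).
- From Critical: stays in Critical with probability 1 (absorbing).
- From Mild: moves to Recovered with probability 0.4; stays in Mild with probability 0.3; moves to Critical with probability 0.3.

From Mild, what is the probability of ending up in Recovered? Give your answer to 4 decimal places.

Let h(s) be the probability of absorption at Recovered starting from transient state s. Then h(Recovered) = 1 and h(Critical) = 0. By first-step analysis:
h(Mild) = 0.4·1 + 0.3·0 + 0.3·h(Mild)
Solving: h(Mild) = 0.5714.
Starting from Mild, the probability is 0.5714.

0.5714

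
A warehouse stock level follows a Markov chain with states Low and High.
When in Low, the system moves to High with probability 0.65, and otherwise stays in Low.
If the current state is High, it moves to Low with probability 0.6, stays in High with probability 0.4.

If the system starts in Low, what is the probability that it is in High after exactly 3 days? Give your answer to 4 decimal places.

Propagate the distribution vector 3 days from Low.
After 0 days: (1.0000, 0.0000)
After 1 day: (0.3500, 0.6500)
After 2 days: (0.5125, 0.4875)
After 3 days: (0.4719, 0.5281)
P(in High after 3 days) = 0.5281

0.5281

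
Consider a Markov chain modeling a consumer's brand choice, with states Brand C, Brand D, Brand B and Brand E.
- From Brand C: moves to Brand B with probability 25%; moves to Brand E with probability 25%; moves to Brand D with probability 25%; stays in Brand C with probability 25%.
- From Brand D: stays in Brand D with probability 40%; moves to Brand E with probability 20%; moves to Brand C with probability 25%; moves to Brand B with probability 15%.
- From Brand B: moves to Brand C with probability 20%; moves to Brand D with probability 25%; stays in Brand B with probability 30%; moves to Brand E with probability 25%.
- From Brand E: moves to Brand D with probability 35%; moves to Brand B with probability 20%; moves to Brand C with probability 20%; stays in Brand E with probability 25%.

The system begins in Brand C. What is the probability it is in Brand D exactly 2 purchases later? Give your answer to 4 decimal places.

0.3125

Propagate the distribution vector 2 purchases from Brand C.
After 0 purchases: (1.0000, 0.0000, 0.0000, 0.0000)
After 1 purchase: (0.2500, 0.2500, 0.2500, 0.2500)
After 2 purchases: (0.2250, 0.3125, 0.2250, 0.2375)
P(in Brand D after 2 purchases) = 0.3125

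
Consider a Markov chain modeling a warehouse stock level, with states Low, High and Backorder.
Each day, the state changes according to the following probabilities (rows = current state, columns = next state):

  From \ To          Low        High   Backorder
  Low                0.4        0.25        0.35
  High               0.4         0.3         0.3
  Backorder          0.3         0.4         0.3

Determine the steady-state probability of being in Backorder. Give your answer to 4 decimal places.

0.3184

Let the stationary distribution be π with π = πP and π_1 + π_2 + π_3 = 1.
π_1 = 0.4·π_1 + 0.4·π_2 + 0.3·π_3
π_2 = 0.25·π_1 + 0.3·π_2 + 0.4·π_3
Solving with the normalization constraint gives π = (0.3682, 0.3134, 0.3184).
So the stationary probability of Backorder is 0.3184.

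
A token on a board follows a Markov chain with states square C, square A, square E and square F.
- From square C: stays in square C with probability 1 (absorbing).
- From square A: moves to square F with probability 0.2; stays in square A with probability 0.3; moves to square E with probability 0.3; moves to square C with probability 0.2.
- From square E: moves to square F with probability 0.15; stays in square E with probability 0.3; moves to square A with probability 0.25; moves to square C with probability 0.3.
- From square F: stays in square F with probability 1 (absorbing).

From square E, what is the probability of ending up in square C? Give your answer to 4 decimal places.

Let h(s) be the probability of absorption at square C starting from transient state s. Then h(square C) = 1 and h(square F) = 0. By first-step analysis:
h(square A) = 0.2·1 + 0.3·h(square A) + 0.3·h(square E) + 0.2·0
h(square E) = 0.3·1 + 0.25·h(square A) + 0.3·h(square E) + 0.15·0
Solving: h(square A) = 0.5542, h(square E) = 0.6265.
Starting from square E, the probability is 0.6265.

0.6265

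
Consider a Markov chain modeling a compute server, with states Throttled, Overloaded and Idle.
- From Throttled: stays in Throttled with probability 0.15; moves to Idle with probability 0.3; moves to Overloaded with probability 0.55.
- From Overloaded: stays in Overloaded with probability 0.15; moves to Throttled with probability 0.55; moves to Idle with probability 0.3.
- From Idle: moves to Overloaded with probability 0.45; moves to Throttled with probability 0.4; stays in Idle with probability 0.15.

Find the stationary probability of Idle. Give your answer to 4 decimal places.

Let the stationary distribution be π with π = πP and π_1 + π_2 + π_3 = 1.
π_1 = 0.15·π_1 + 0.55·π_2 + 0.4·π_3
π_2 = 0.55·π_1 + 0.15·π_2 + 0.45·π_3
Solving with the normalization constraint gives π = (0.3649, 0.3742, 0.2609).
So the stationary probability of Idle is 0.2609.

0.2609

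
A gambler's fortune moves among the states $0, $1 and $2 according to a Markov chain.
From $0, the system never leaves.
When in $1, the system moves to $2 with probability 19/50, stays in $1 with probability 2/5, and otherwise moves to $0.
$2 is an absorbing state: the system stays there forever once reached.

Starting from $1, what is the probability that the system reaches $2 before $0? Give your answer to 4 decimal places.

Let h(s) be the probability of absorption at $2 starting from transient state s. Then h($2) = 1 and h($0) = 0. By first-step analysis:
h($1) = 0.22·0 + 0.4·h($1) + 0.38·1
Solving: h($1) = 0.6333.
Starting from $1, the probability is 0.6333.

0.6333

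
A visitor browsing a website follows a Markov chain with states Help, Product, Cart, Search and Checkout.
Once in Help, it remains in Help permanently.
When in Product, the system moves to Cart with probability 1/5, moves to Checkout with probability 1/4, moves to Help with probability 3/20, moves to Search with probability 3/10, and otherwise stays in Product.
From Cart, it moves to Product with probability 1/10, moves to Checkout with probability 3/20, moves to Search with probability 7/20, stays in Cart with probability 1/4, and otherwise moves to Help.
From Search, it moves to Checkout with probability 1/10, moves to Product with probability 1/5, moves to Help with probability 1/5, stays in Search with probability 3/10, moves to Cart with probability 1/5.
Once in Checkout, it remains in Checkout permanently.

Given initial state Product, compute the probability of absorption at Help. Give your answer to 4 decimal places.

Let h(s) be the probability of absorption at Help starting from transient state s. Then h(Help) = 1 and h(Checkout) = 0. By first-step analysis:
h(Product) = 0.15·1 + 0.1·h(Product) + 0.2·h(Cart) + 0.3·h(Search) + 0.25·0
h(Cart) = 0.15·1 + 0.1·h(Product) + 0.25·h(Cart) + 0.35·h(Search) + 0.15·0
h(Search) = 0.2·1 + 0.2·h(Product) + 0.2·h(Cart) + 0.3·h(Search) + 0.1·0
Solving: h(Product) = 0.4758, h(Cart) = 0.5310, h(Search) = 0.5734.
Starting from Product, the probability is 0.4758.

0.4758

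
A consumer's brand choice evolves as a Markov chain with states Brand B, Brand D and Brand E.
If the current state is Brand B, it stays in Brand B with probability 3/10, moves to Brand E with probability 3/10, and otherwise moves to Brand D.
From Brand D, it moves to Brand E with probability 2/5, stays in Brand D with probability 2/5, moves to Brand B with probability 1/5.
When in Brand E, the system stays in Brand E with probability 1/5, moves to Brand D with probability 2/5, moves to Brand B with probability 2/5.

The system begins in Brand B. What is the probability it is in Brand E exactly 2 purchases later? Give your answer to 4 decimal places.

Sum over the intermediate state after 1 purchase:
P = P(Brand B→Brand B)·P(Brand B→Brand E) + P(Brand B→Brand D)·P(Brand D→Brand E) + P(Brand B→Brand E)·P(Brand E→Brand E)
  = 0.3×0.3 + 0.4×0.4 + 0.3×0.2
  = 0.0900 + 0.1600 + 0.0600 = 0.3100

0.3100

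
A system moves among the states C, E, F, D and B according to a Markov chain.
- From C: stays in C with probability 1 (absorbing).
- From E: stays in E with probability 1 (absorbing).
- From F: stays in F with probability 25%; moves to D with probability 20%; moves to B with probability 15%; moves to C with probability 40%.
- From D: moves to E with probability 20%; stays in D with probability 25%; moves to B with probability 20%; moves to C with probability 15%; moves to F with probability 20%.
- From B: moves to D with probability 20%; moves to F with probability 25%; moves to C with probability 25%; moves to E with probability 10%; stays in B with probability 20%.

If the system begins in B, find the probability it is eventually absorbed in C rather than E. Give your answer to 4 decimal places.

Let h(s) be the probability of absorption at C starting from transient state s. Then h(C) = 1 and h(E) = 0. By first-step analysis:
h(F) = 0.4·1 + 0.25·h(F) + 0.2·h(D) + 0.15·h(B)
h(D) = 0.15·1 + 0.2·0 + 0.2·h(F) + 0.25·h(D) + 0.2·h(B)
h(B) = 0.25·1 + 0.1·0 + 0.25·h(F) + 0.2·h(D) + 0.2·h(B)
Solving: h(F) = 0.8451, h(D) = 0.6205, h(B) = 0.7317.
Starting from B, the probability is 0.7317.

0.7317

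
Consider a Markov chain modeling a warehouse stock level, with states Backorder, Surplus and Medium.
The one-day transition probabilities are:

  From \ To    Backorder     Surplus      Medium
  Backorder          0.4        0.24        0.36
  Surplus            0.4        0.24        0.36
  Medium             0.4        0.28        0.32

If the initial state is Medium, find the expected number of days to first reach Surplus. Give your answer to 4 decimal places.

Let t(s) be the expected number of days to first reach Surplus from state s, with t(Surplus) = 0. Conditioning on the first day:
t(Backorder) = 1 + 0.4·t(Backorder) + 0.36·t(Medium)
t(Medium) = 1 + 0.4·t(Backorder) + 0.32·t(Medium)
Solving: t(Backorder) = 3.9394, t(Medium) = 3.7879.
Expected days from Medium to Surplus: 3.7879.

3.7879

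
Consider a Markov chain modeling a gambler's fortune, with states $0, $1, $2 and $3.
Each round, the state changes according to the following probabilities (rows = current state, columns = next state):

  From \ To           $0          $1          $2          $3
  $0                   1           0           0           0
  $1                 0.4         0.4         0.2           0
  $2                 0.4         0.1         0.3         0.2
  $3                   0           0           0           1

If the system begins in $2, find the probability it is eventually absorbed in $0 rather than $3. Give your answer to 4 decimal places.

Let h(s) be the probability of absorption at $0 starting from transient state s. Then h($0) = 1 and h($3) = 0. By first-step analysis:
h($1) = 0.4·1 + 0.4·h($1) + 0.2·h($2)
h($2) = 0.4·1 + 0.1·h($1) + 0.3·h($2) + 0.2·0
Solving: h($1) = 0.9000, h($2) = 0.7000.
Starting from $2, the probability is 0.7000.

0.7000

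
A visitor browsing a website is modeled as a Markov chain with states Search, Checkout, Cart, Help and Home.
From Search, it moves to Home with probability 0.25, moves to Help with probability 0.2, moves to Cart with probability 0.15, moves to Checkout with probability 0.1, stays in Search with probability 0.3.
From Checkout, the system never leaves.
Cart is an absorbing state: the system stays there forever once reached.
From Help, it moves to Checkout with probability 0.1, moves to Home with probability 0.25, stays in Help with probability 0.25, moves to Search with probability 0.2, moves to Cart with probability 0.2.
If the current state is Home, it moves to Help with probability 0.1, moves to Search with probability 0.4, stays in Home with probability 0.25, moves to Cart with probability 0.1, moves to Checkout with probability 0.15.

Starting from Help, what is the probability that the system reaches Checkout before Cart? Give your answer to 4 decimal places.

0.4112

Let h(s) be the probability of absorption at Checkout starting from transient state s. Then h(Checkout) = 1 and h(Cart) = 0. By first-step analysis:
h(Search) = 0.3·h(Search) + 0.1·1 + 0.15·0 + 0.2·h(Help) + 0.25·h(Home)
h(Help) = 0.2·h(Search) + 0.1·1 + 0.2·0 + 0.25·h(Help) + 0.25·h(Home)
h(Home) = 0.4·h(Search) + 0.15·1 + 0.1·0 + 0.1·h(Help) + 0.25·h(Home)
Solving: h(Search) = 0.4340, h(Help) = 0.4112, h(Home) = 0.4863.
Starting from Help, the probability is 0.4112.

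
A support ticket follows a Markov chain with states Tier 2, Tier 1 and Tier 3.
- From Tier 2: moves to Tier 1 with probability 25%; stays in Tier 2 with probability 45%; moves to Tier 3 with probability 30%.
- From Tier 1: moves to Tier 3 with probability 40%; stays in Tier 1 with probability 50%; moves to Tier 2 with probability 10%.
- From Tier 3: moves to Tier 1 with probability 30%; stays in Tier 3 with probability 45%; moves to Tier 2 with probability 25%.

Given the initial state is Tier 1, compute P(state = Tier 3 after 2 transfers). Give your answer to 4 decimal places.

0.4100

Sum over the intermediate state after 1 transfer:
P = P(Tier 1→Tier 2)·P(Tier 2→Tier 3) + P(Tier 1→Tier 1)·P(Tier 1→Tier 3) + P(Tier 1→Tier 3)·P(Tier 3→Tier 3)
  = 0.1×0.3 + 0.5×0.4 + 0.4×0.45
  = 0.0300 + 0.2000 + 0.1800 = 0.4100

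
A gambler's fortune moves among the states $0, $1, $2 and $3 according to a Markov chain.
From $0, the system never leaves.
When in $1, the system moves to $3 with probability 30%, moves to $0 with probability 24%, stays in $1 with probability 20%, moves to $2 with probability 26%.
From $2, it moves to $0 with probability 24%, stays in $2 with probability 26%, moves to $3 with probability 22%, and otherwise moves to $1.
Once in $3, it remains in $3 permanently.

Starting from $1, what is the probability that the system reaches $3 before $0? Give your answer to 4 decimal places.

Let h(s) be the probability of absorption at $3 starting from transient state s. Then h($3) = 1 and h($0) = 0. By first-step analysis:
h($1) = 0.24·0 + 0.2·h($1) + 0.26·h($2) + 0.3·1
h($2) = 0.24·0 + 0.28·h($1) + 0.26·h($2) + 0.22·1
Solving: h($1) = 0.5378, h($2) = 0.5008.
Starting from $1, the probability is 0.5378.

0.5378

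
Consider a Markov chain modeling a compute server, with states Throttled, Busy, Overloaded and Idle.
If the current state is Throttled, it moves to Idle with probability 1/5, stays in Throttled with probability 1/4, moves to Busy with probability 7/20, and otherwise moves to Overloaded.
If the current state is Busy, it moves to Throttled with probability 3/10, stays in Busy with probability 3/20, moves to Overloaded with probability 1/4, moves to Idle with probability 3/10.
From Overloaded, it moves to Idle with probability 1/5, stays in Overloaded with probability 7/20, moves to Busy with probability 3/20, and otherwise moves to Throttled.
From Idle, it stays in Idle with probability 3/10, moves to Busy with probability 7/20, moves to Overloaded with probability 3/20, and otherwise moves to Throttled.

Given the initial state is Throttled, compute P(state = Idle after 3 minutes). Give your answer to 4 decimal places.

0.2495

Propagate the distribution vector 3 minutes from Throttled.
After 0 minutes: (1.0000, 0.0000, 0.0000, 0.0000)
After 1 minute: (0.2500, 0.3500, 0.2000, 0.2000)
After 2 minutes: (0.2675, 0.2400, 0.2375, 0.2550)
After 3 minutes: (0.2611, 0.2545, 0.2349, 0.2495)
P(in Idle after 3 minutes) = 0.2495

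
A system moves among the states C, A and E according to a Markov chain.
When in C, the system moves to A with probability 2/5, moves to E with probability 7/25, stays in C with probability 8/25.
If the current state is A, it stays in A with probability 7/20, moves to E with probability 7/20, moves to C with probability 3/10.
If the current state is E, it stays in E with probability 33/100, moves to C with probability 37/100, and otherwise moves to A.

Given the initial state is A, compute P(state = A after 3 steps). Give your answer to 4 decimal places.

Propagate the distribution vector 3 steps from A.
After 0 steps: (0.0000, 1.0000, 0.0000)
After 1 step: (0.3000, 0.3500, 0.3500)
After 2 steps: (0.3305, 0.3475, 0.3220)
After 3 steps: (0.3292, 0.3504, 0.3204)
P(in A after 3 steps) = 0.3504

0.3504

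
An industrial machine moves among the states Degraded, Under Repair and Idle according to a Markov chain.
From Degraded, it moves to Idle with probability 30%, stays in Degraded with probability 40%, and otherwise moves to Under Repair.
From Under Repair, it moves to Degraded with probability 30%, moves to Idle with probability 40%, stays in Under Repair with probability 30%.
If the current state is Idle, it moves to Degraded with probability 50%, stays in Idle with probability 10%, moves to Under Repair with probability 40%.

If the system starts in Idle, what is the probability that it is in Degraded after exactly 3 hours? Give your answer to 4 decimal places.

Propagate the distribution vector 3 hours from Idle.
After 0 hours: (0.0000, 0.0000, 1.0000)
After 1 hour: (0.5000, 0.4000, 0.1000)
After 2 hours: (0.3700, 0.3100, 0.3200)
After 3 hours: (0.4010, 0.3320, 0.2670)
P(in Degraded after 3 hours) = 0.4010

0.4010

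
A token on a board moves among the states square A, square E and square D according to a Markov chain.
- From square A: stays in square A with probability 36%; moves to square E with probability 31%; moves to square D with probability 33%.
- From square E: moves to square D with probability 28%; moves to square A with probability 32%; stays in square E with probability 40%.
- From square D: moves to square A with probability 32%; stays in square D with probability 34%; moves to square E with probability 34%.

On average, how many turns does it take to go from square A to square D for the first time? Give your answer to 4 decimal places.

3.1952

Let t(s) be the expected number of turns to first reach square D from state s, with t(square D) = 0. Conditioning on the first turn:
t(square A) = 1 + 0.36·t(square A) + 0.31·t(square E)
t(square E) = 1 + 0.32·t(square A) + 0.4·t(square E)
Solving: t(square A) = 3.1952, t(square E) = 3.3708.
Expected turns from square A to square D: 3.1952.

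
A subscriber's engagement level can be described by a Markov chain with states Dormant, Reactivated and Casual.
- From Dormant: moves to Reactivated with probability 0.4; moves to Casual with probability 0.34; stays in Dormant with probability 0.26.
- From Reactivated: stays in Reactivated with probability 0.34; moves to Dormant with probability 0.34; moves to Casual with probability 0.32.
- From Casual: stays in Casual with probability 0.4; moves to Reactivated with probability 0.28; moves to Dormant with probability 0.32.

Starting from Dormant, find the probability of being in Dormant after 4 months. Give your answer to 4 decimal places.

Propagate the distribution vector 4 months from Dormant.
After 0 months: (1.0000, 0.0000, 0.0000)
After 1 month: (0.2600, 0.4000, 0.3400)
After 2 months: (0.3124, 0.3352, 0.3524)
After 3 months: (0.3080, 0.3376, 0.3544)
After 4 months: (0.3083, 0.3372, 0.3545)
P(in Dormant after 4 months) = 0.3083

0.3083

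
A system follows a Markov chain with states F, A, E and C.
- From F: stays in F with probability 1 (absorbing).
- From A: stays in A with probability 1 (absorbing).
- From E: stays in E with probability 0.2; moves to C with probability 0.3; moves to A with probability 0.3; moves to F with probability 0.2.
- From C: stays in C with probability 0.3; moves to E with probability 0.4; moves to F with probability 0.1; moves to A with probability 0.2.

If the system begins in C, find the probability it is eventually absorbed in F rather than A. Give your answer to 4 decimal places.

0.3636

Let h(s) be the probability of absorption at F starting from transient state s. Then h(F) = 1 and h(A) = 0. By first-step analysis:
h(E) = 0.2·1 + 0.3·0 + 0.2·h(E) + 0.3·h(C)
h(C) = 0.1·1 + 0.2·0 + 0.4·h(E) + 0.3·h(C)
Solving: h(E) = 0.3864, h(C) = 0.3636.
Starting from C, the probability is 0.3636.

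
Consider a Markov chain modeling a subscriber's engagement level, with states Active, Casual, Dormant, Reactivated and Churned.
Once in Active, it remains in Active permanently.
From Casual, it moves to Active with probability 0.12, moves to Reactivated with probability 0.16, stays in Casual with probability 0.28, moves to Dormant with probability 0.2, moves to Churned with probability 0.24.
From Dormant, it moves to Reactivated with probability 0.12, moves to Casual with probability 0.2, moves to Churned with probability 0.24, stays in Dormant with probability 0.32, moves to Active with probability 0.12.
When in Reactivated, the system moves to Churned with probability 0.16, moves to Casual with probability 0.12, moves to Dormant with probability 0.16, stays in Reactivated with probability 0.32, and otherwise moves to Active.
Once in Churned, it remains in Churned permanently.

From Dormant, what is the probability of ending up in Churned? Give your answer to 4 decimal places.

Let h(s) be the probability of absorption at Churned starting from transient state s. Then h(Churned) = 1 and h(Active) = 0. By first-step analysis:
h(Casual) = 0.12·0 + 0.28·h(Casual) + 0.2·h(Dormant) + 0.16·h(Reactivated) + 0.24·1
h(Dormant) = 0.12·0 + 0.2·h(Casual) + 0.32·h(Dormant) + 0.12·h(Reactivated) + 0.24·1
h(Reactivated) = 0.24·0 + 0.12·h(Casual) + 0.16·h(Dormant) + 0.32·h(Reactivated) + 0.16·1
Solving: h(Casual) = 0.6144, h(Dormant) = 0.6200, h(Reactivated) = 0.4896.
Starting from Dormant, the probability is 0.6200.

0.6200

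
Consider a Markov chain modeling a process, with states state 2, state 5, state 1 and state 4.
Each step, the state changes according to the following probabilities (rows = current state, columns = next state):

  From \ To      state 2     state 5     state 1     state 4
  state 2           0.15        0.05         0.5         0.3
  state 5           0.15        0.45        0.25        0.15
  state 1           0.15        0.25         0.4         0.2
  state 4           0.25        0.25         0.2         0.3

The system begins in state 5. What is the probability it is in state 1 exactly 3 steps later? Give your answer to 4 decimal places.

0.3285

Propagate the distribution vector 3 steps from state 5.
After 0 steps: (0.0000, 1.0000, 0.0000, 0.0000)
After 1 step: (0.1500, 0.4500, 0.2500, 0.1500)
After 2 steps: (0.1650, 0.3100, 0.3175, 0.2075)
After 3 steps: (0.1708, 0.2790, 0.3285, 0.2218)
P(in state 1 after 3 steps) = 0.3285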